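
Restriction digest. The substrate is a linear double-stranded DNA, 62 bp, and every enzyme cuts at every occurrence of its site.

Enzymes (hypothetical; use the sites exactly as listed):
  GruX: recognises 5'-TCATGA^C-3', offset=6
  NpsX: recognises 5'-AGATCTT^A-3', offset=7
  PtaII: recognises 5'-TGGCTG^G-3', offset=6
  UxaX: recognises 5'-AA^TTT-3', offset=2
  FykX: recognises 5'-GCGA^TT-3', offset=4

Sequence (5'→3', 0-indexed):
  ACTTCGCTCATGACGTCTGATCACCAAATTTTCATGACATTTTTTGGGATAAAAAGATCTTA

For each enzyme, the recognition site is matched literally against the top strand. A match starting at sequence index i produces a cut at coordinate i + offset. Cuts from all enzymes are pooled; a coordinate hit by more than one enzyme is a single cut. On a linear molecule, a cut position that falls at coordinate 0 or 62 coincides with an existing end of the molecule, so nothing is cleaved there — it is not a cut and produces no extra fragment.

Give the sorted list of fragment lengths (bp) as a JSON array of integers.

Per-enzyme occurrences:
  GruX TCATGAC/6: at [7, 31] ⇒ [13, 37]
  NpsX AGATCTTA/7: at [54] ⇒ [61]
  PtaII (TGGCTGG, off=6): no sites
  UxaX AATTT/2: at [26] ⇒ [28]
  FykX (GCGATT, off=4): no sites

Pooled cuts: [13, 28, 37, 61]

Fragment lengths:
  [0,13): 13 bp
  [13,28): 15 bp
  [28,37): 9 bp
  [37,61): 24 bp
  [61,62): 1 bp

[1,9,13,15,24]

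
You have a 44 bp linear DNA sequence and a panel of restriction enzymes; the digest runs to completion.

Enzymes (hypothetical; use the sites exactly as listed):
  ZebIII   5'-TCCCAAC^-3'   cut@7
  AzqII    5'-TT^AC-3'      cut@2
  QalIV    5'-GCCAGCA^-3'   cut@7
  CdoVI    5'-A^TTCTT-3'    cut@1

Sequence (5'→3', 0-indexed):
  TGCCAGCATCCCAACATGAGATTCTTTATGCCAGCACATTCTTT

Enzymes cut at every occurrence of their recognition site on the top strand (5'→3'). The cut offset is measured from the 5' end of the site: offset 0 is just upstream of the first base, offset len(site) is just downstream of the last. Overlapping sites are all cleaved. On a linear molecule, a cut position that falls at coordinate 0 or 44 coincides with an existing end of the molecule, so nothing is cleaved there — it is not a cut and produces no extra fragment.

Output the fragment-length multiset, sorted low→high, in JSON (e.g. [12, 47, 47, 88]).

Per-enzyme occurrences:
  ZebIII TCCCAAC/7: at [8] ⇒ [15]
  AzqII (TTAC, off=2): no sites
  QalIV GCCAGCA/7: at [1, 29] ⇒ [8, 36]
  CdoVI ATTCTT/1: at [20, 37] ⇒ [21, 38]

All cut coordinates (distinct, sorted): [8, 15, 21, 36, 38]

Fragment lengths:
  [0,8): 8 bp
  [8,15): 7 bp
  [15,21): 6 bp
  [21,36): 15 bp
  [36,38): 2 bp
  [38,44): 6 bp

[2,6,6,7,8,15]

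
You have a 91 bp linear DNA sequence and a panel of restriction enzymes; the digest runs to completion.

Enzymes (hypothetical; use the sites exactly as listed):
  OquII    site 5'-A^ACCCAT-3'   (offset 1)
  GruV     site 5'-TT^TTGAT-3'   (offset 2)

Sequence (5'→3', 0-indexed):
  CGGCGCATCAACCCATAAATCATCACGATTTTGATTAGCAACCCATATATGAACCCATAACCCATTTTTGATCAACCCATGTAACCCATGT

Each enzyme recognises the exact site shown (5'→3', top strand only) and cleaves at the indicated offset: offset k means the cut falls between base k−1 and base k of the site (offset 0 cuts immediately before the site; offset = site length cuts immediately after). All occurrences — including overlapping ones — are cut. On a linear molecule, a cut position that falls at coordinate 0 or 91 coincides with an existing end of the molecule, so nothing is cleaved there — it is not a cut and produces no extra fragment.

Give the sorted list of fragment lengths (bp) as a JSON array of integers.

[7,7,8,8,9,10,10,12,20]

Scan for sites:
  OquII AACCCAT/1: at [9, 39, 51, 58, 73, 82] ⇒ [10, 40, 52, 59, 74, 83]
  GruV TTTTGAT/2: at [28, 65] ⇒ [30, 67]

All cut coordinates (distinct, sorted): [10, 30, 40, 52, 59, 67, 74, 83]

Fragment lengths:
  [0,10): 10 bp
  [10,30): 20 bp
  [30,40): 10 bp
  [40,52): 12 bp
  [52,59): 7 bp
  [59,67): 8 bp
  [67,74): 7 bp
  [74,83): 9 bp
  [83,91): 8 bp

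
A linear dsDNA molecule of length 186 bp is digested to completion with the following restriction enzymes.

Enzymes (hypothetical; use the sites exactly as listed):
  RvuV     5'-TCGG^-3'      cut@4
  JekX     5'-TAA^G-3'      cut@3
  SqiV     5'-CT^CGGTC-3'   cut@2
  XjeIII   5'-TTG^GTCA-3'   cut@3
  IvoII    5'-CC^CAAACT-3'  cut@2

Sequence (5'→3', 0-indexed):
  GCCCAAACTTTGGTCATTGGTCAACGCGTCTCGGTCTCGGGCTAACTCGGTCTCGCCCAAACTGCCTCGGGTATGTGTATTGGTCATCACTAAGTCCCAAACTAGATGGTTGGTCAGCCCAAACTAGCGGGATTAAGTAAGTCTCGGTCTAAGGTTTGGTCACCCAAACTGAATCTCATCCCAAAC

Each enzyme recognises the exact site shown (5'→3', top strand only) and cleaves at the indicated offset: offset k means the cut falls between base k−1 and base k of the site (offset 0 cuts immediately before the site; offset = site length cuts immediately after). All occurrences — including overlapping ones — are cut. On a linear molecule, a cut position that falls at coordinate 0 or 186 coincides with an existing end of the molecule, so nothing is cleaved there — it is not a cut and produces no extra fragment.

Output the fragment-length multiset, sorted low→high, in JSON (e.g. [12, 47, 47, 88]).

Scan for sites:
  RvuV TCGG/4: at [30, 36, 46, 66, 143] ⇒ [34, 40, 50, 70, 147]
  JekX TAAG/3: at [90, 133, 137, 149] ⇒ [93, 136, 140, 152]
  SqiV CTCGGTC/2: at [29, 45, 142] ⇒ [31, 47, 144]
  XjeIII TTGGTCA/3: at [9, 16, 79, 109, 155] ⇒ [12, 19, 82, 112, 158]
  IvoII CCCAAACT/2: at [1, 55, 95, 117, 162] ⇒ [3, 57, 97, 119, 164]

Pooled cuts: [3, 12, 19, 31, 34, 40, 47, 50, 57, 70, 82, 93, 97, 112, 119, 136, 140, 144, 147, 152, 158, 164]

Fragment lengths:
  [0,3): 3 bp
  [3,12): 9 bp
  [12,19): 7 bp
  [19,31): 12 bp
  [31,34): 3 bp
  [34,40): 6 bp
  [40,47): 7 bp
  [47,50): 3 bp
  [50,57): 7 bp
  [57,70): 13 bp
  [70,82): 12 bp
  [82,93): 11 bp
  [93,97): 4 bp
  [97,112): 15 bp
  [112,119): 7 bp
  [119,136): 17 bp
  [136,140): 4 bp
  [140,144): 4 bp
  [144,147): 3 bp
  [147,152): 5 bp
  [152,158): 6 bp
  [158,164): 6 bp
  [164,186): 22 bp

[3,3,3,3,4,4,4,5,6,6,6,7,7,7,7,9,11,12,12,13,15,17,22]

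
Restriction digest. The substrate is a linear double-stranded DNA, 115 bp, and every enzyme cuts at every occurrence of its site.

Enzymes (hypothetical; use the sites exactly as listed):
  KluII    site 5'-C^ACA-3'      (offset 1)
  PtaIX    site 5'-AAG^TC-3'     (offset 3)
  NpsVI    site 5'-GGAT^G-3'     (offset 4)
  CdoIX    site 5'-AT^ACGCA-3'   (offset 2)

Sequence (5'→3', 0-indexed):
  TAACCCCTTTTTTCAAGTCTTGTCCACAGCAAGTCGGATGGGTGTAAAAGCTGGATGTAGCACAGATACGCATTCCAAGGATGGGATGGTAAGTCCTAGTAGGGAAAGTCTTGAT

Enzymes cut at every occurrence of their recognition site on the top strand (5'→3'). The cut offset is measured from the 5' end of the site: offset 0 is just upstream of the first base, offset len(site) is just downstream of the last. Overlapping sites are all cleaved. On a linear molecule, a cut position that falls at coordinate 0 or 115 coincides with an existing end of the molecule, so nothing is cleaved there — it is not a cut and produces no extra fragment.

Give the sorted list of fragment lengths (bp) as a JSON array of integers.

Per-enzyme occurrences:
  KluII (CACA, off=1): starts [24, 60] → cuts [25, 61]
  PtaIX (AAGTC, off=3): starts [14, 30, 90, 105] → cuts [17, 33, 93, 108]
  NpsVI (GGATG, off=4): starts [35, 52, 78, 83] → cuts [39, 56, 82, 87]
  CdoIX (ATACGCA, off=2): starts [65] → cuts [67]

Pooled cuts: [17, 25, 33, 39, 56, 61, 67, 82, 87, 93, 108]

Fragments:
  [0,17): 17 bp
  [17,25): 8 bp
  [25,33): 8 bp
  [33,39): 6 bp
  [39,56): 17 bp
  [56,61): 5 bp
  [61,67): 6 bp
  [67,82): 15 bp
  [82,87): 5 bp
  [87,93): 6 bp
  [93,108): 15 bp
  [108,115): 7 bp

[5,5,6,6,6,7,8,8,15,15,17,17]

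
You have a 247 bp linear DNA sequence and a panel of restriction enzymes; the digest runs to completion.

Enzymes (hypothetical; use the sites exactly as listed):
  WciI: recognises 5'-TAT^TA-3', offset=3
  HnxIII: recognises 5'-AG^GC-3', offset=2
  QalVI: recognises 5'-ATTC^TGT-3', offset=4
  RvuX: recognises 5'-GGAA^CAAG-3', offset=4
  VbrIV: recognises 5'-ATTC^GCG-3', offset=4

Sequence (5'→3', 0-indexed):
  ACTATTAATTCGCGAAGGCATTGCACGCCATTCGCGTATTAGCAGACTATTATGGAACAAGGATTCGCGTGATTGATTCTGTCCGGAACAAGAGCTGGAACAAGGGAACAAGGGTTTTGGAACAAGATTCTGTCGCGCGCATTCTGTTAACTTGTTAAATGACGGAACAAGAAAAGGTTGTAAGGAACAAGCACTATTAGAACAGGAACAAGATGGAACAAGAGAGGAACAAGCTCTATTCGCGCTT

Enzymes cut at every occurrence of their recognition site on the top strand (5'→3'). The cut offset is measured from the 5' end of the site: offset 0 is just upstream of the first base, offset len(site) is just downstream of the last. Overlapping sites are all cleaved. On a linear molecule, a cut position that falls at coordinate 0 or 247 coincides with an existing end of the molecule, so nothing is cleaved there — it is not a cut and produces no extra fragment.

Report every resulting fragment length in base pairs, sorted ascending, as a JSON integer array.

[5,6,6,6,6,7,8,8,9,9,10,10,11,11,11,12,12,13,14,14,16,20,23]

Scan for sites:
  WciI (TATTA, off=3): starts [2, 36, 47, 194] → cuts [5, 39, 50, 197]
  HnxIII (AGGC, off=2): starts [15] → cuts [17]
  QalVI (ATTCTGT, off=4): starts [75, 126, 140] → cuts [79, 130, 144]
  RvuX (GGAACAAG, off=4): starts [53, 84, 96, 104, 118, 163, 183, 204, 214, 225] → cuts [57, 88, 100, 108, 122, 167, 187, 208, 218, 229]
  VbrIV (ATTCGCG, off=4): starts [7, 29, 62, 237] → cuts [11, 33, 66, 241]

All cut coordinates (distinct, sorted): [5, 11, 17, 33, 39, 50, 57, 66, 79, 88, 100, 108, 122, 130, 144, 167, 187, 197, 208, 218, 229, 241]

Fragment lengths:
  [0,5): 5 bp
  [5,11): 6 bp
  [11,17): 6 bp
  [17,33): 16 bp
  [33,39): 6 bp
  [39,50): 11 bp
  [50,57): 7 bp
  [57,66): 9 bp
  [66,79): 13 bp
  [79,88): 9 bp
  [88,100): 12 bp
  [100,108): 8 bp
  [108,122): 14 bp
  [122,130): 8 bp
  [130,144): 14 bp
  [144,167): 23 bp
  [167,187): 20 bp
  [187,197): 10 bp
  [197,208): 11 bp
  [208,218): 10 bp
  [218,229): 11 bp
  [229,241): 12 bp
  [241,247): 6 bp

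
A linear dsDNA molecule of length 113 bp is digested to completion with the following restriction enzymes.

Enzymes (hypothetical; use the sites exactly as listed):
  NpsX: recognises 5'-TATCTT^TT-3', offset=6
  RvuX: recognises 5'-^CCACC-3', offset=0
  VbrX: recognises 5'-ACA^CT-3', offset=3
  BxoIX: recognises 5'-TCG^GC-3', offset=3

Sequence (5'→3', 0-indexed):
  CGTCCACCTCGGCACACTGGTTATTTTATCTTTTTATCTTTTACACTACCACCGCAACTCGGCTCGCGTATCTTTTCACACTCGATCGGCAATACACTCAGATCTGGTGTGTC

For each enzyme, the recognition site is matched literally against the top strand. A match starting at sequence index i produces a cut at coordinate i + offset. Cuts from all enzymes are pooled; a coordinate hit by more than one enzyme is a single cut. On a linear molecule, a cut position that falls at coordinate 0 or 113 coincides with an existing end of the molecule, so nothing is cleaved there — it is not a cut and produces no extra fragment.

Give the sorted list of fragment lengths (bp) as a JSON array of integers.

[3,3,5,5,6,8,8,8,8,13,13,16,17]

Per-enzyme occurrences:
  NpsX TATCTTTT/6: at [26, 34, 68] ⇒ [32, 40, 74]
  RvuX CCACC/0: at [3, 48] ⇒ [3, 48]
  VbrX ACACT/3: at [13, 42, 77, 93] ⇒ [16, 45, 80, 96]
  BxoIX TCGGC/3: at [8, 58, 85] ⇒ [11, 61, 88]

Pooled cuts: [3, 11, 16, 32, 40, 45, 48, 61, 74, 80, 88, 96]

Fragment lengths:
  [0,3): 3 bp
  [3,11): 8 bp
  [11,16): 5 bp
  [16,32): 16 bp
  [32,40): 8 bp
  [40,45): 5 bp
  [45,48): 3 bp
  [48,61): 13 bp
  [61,74): 13 bp
  [74,80): 6 bp
  [80,88): 8 bp
  [88,96): 8 bp
  [96,113): 17 bp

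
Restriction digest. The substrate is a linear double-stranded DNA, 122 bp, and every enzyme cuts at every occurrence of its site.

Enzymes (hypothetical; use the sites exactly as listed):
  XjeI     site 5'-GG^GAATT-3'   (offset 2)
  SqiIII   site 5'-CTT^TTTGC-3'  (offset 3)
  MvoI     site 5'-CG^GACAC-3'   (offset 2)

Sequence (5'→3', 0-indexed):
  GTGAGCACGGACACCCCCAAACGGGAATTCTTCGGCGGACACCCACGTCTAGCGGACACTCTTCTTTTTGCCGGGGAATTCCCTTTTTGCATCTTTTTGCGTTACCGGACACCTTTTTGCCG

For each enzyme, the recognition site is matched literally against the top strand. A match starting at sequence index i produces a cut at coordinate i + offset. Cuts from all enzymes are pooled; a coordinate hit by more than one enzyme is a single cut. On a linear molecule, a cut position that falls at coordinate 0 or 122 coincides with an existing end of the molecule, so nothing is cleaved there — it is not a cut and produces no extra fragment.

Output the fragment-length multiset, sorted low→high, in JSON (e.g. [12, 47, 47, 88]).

Scan for sites:
  XjeI (GGGAATT, off=2): starts [22, 73] → cuts [24, 75]
  SqiIII (CTTTTTGC, off=3): starts [63, 82, 92, 112] → cuts [66, 85, 95, 115]
  MvoI (CGGACAC, off=2): starts [7, 35, 52, 105] → cuts [9, 37, 54, 107]

Pooled cuts: [9, 24, 37, 54, 66, 75, 85, 95, 107, 115]

Fragments:
  [0,9): 9 bp
  [9,24): 15 bp
  [24,37): 13 bp
  [37,54): 17 bp
  [54,66): 12 bp
  [66,75): 9 bp
  [75,85): 10 bp
  [85,95): 10 bp
  [95,107): 12 bp
  [107,115): 8 bp
  [115,122): 7 bp

[7,8,9,9,10,10,12,12,13,15,17]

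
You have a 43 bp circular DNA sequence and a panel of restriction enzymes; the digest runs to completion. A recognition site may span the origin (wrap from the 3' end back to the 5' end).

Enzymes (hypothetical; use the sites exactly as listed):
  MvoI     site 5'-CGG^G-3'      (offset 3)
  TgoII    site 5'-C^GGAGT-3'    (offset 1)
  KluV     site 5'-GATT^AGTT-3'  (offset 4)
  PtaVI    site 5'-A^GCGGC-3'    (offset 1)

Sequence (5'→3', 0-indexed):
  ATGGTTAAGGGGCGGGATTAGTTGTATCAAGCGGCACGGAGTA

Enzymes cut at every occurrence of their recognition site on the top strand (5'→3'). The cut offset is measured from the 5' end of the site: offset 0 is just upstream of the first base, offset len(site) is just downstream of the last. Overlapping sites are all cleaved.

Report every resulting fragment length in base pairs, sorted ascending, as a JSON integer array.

[4,7,11,21]

Scan for sites:
  MvoI (CGGG, off=3): starts [12] → cuts [15]
  TgoII (CGGAGT, off=1): starts [36] → cuts [37]
  KluV (GATTAGTT, off=4): starts [15] → cuts [19]
  PtaVI (AGCGGC, off=1): starts [29] → cuts [30]

Pooled cuts: [15, 19, 30, 37]

Fragment lengths:
  15→19: 4 bp
  19→30: 11 bp
  30→37: 7 bp
  37→15 (wrap): 43-37+15 = 21 bp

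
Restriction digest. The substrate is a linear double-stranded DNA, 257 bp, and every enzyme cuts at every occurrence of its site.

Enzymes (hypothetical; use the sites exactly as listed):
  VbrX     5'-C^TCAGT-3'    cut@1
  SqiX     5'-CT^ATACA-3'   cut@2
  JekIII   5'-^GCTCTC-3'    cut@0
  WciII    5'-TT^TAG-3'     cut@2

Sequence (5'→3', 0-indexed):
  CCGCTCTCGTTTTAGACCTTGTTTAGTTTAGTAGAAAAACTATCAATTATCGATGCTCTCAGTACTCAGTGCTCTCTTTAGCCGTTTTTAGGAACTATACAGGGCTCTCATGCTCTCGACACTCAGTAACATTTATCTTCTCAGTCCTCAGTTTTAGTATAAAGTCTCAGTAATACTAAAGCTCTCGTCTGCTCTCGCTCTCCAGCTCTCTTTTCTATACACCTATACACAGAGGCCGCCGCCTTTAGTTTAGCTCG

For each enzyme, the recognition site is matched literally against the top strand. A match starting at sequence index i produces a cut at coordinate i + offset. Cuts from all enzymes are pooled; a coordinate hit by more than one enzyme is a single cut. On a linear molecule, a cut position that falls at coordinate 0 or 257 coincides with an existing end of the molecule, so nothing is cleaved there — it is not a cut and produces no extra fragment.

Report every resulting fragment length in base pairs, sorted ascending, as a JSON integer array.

[2,4,5,5,5,6,7,7,7,7,7,8,8,8,8,8,10,10,10,11,11,12,12,14,18,21,26]

Scan for sites:
  VbrX CTCAGT/1: at [57, 64, 121, 139, 146, 165] ⇒ [58, 65, 122, 140, 147, 166]
  SqiX CTATACA/2: at [94, 214, 222] ⇒ [96, 216, 224]
  JekIII GCTCTC/0: at [2, 54, 70, 103, 111, 180, 190, 196, 204] ⇒ [2, 54, 70, 103, 111, 180, 190, 196, 204]
  WciII TTTAG/2: at [10, 21, 26, 76, 86, 152, 243, 248] ⇒ [12, 23, 28, 78, 88, 154, 245, 250]

All cut coordinates (distinct, sorted): [2, 12, 23, 28, 54, 58, 65, 70, 78, 88, 96, 103, 111, 122, 140, 147, 154, 166, 180, 190, 196, 204, 216, 224, 245, 250]

Fragment lengths:
  [0,2): 2 bp
  [2,12): 10 bp
  [12,23): 11 bp
  [23,28): 5 bp
  [28,54): 26 bp
  [54,58): 4 bp
  [58,65): 7 bp
  [65,70): 5 bp
  [70,78): 8 bp
  [78,88): 10 bp
  [88,96): 8 bp
  [96,103): 7 bp
  [103,111): 8 bp
  [111,122): 11 bp
  [122,140): 18 bp
  [140,147): 7 bp
  [147,154): 7 bp
  [154,166): 12 bp
  [166,180): 14 bp
  [180,190): 10 bp
  [190,196): 6 bp
  [196,204): 8 bp
  [204,216): 12 bp
  [216,224): 8 bp
  [224,245): 21 bp
  [245,250): 5 bp
  [250,257): 7 bp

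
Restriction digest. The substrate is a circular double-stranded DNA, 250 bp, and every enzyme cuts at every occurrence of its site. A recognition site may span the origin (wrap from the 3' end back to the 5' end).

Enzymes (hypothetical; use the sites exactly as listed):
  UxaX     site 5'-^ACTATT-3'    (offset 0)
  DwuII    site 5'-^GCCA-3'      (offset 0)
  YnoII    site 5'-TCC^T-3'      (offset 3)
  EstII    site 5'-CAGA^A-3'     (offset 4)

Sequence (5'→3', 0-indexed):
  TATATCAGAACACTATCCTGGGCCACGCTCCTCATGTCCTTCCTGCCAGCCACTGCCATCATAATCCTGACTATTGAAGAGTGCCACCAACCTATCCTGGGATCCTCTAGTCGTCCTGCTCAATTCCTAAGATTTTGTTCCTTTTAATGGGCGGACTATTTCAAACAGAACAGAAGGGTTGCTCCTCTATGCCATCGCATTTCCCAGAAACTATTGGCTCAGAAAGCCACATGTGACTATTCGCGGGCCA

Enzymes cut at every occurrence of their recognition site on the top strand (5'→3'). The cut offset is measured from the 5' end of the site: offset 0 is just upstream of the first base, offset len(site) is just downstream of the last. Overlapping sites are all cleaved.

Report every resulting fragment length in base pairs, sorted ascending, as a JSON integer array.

Site scan:
  UxaX ACTATT/0: at [69, 154, 209, 235] ⇒ [69, 154, 209, 235]
  DwuII GCCA/0: at [21, 44, 48, 54, 82, 190, 225, 246] ⇒ [21, 44, 48, 54, 82, 190, 225, 246]
  YnoII TCCT/3: at [15, 28, 36, 40, 64, 94, 102, 113, 124, 138, 182] ⇒ [18, 31, 39, 43, 67, 97, 105, 116, 127, 141, 185]
  EstII CAGAA/4: at [5, 165, 170, 204, 219] ⇒ [9, 169, 174, 208, 223]

All cut coordinates (distinct, sorted): [9, 18, 21, 31, 39, 43, 44, 48, 54, 67, 69, 82, 97, 105, 116, 127, 141, 154, 169, 174, 185, 190, 208, 209, 223, 225, 235, 246]

Fragments:
  9→18: 9 bp
  18→21: 3 bp
  21→31: 10 bp
  31→39: 8 bp
  39→43: 4 bp
  43→44: 1 bp
  44→48: 4 bp
  48→54: 6 bp
  54→67: 13 bp
  67→69: 2 bp
  69→82: 13 bp
  82→97: 15 bp
  97→105: 8 bp
  105→116: 11 bp
  116→127: 11 bp
  127→141: 14 bp
  141→154: 13 bp
  154→169: 15 bp
  169→174: 5 bp
  174→185: 11 bp
  185→190: 5 bp
  190→208: 18 bp
  208→209: 1 bp
  209→223: 14 bp
  223→225: 2 bp
  225→235: 10 bp
  235→246: 11 bp
  246→9 (wrap): 250-246+9 = 13 bp

[1,1,2,2,3,4,4,5,5,6,8,8,9,10,10,11,11,11,11,13,13,13,13,14,14,15,15,18]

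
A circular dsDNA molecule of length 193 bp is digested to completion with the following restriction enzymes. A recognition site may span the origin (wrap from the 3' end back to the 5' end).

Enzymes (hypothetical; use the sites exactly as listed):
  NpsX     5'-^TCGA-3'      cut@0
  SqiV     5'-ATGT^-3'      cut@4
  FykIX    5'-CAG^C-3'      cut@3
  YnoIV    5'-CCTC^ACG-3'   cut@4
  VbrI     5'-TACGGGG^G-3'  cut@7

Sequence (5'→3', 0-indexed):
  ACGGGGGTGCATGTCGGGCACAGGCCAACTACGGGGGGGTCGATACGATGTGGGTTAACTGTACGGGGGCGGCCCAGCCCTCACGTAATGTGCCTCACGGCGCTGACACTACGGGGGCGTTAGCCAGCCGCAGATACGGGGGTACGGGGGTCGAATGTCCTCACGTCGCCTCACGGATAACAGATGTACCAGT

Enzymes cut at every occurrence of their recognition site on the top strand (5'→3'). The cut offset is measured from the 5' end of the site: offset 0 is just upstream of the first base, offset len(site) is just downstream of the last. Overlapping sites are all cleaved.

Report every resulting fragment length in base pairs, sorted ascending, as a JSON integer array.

[1,3,4,5,5,8,8,8,9,9,10,11,12,12,14,15,17,20,22]

Site scan:
  NpsX TCGA/0: at [39, 150] ⇒ [39, 150]
  SqiV ATGT/4: at [10, 47, 87, 154, 183] ⇒ [14, 51, 91, 158, 187]
  FykIX CAGC/3: at [74, 124] ⇒ [77, 127]
  YnoIV CCTCACG/4: at [78, 92, 158, 168] ⇒ [82, 96, 162, 172]
  VbrI TACGGGGG/7: at [29, 61, 109, 134, 142, 192] ⇒ [6, 36, 68, 116, 141, 149]

All cut coordinates (distinct, sorted): [6, 14, 36, 39, 51, 68, 77, 82, 91, 96, 116, 127, 141, 149, 150, 158, 162, 172, 187]

Fragments:
  6→14: 8 bp
  14→36: 22 bp
  36→39: 3 bp
  39→51: 12 bp
  51→68: 17 bp
  68→77: 9 bp
  77→82: 5 bp
  82→91: 9 bp
  91→96: 5 bp
  96→116: 20 bp
  116→127: 11 bp
  127→141: 14 bp
  141→149: 8 bp
  149→150: 1 bp
  150→158: 8 bp
  158→162: 4 bp
  162→172: 10 bp
  172→187: 15 bp
  187→6 (wrap): 193-187+6 = 12 bp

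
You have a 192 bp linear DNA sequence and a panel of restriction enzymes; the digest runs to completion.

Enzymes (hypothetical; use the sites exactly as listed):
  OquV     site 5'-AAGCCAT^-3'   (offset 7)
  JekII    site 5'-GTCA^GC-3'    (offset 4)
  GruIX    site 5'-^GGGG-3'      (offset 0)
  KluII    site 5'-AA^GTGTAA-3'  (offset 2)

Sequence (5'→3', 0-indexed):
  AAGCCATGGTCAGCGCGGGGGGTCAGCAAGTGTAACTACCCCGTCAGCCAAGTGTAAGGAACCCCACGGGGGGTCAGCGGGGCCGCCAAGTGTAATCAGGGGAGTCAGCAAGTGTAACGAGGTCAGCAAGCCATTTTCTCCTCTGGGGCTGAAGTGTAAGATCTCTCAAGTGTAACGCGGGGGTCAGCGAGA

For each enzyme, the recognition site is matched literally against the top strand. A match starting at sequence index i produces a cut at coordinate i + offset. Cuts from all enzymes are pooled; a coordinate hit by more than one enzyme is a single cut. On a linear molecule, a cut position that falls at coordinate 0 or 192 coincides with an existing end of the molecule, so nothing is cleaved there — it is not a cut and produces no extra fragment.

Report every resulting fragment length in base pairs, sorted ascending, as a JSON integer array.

Scan for sites:
  OquV (AAGCCAT, off=7): starts [0, 127] → cuts [7, 134]
  JekII (GTCAGC, off=4): starts [8, 21, 42, 72, 103, 121, 182] → cuts [12, 25, 46, 76, 107, 125, 186]
  GruIX (GGGG, off=0): starts [16, 17, 18, 67, 68, 69, 78, 98, 144, 178, 179] → cuts [16, 17, 18, 67, 68, 69, 78, 98, 144, 178, 179]
  KluII (AAGTGTAA, off=2): starts [27, 49, 87, 109, 151, 167] → cuts [29, 51, 89, 111, 153, 169]

Pooled cuts: [7, 12, 16, 17, 18, 25, 29, 46, 51, 67, 68, 69, 76, 78, 89, 98, 107, 111, 125, 134, 144, 153, 169, 178, 179, 186]

Fragment lengths:
  [0,7): 7 bp
  [7,12): 5 bp
  [12,16): 4 bp
  [16,17): 1 bp
  [17,18): 1 bp
  [18,25): 7 bp
  [25,29): 4 bp
  [29,46): 17 bp
  [46,51): 5 bp
  [51,67): 16 bp
  [67,68): 1 bp
  [68,69): 1 bp
  [69,76): 7 bp
  [76,78): 2 bp
  [78,89): 11 bp
  [89,98): 9 bp
  [98,107): 9 bp
  [107,111): 4 bp
  [111,125): 14 bp
  [125,134): 9 bp
  [134,144): 10 bp
  [144,153): 9 bp
  [153,169): 16 bp
  [169,178): 9 bp
  [178,179): 1 bp
  [179,186): 7 bp
  [186,192): 6 bp

[1,1,1,1,1,2,4,4,4,5,5,6,7,7,7,7,9,9,9,9,9,10,11,14,16,16,17]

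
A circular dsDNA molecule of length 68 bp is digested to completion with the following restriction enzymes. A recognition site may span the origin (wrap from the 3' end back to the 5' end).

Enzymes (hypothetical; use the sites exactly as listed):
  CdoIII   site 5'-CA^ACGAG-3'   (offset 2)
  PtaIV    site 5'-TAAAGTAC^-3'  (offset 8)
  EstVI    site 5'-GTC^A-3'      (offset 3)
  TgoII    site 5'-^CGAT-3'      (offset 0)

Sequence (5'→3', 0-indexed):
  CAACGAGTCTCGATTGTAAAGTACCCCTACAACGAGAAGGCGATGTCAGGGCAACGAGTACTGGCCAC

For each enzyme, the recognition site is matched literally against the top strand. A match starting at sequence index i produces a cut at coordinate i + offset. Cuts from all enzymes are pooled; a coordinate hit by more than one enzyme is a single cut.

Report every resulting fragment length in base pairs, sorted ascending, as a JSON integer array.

Per-enzyme occurrences:
  CdoIII CAACGAG/2: at [0, 29, 51] ⇒ [2, 31, 53]
  PtaIV TAAAGTAC/8: at [16] ⇒ [24]
  EstVI GTCA/3: at [44] ⇒ [47]
  TgoII CGAT/0: at [10, 40] ⇒ [10, 40]

All cut coordinates (distinct, sorted): [2, 10, 24, 31, 40, 47, 53]

Fragment lengths:
  2→10: 8 bp
  10→24: 14 bp
  24→31: 7 bp
  31→40: 9 bp
  40→47: 7 bp
  47→53: 6 bp
  53→2 (wrap): 68-53+2 = 17 bp

[6,7,7,8,9,14,17]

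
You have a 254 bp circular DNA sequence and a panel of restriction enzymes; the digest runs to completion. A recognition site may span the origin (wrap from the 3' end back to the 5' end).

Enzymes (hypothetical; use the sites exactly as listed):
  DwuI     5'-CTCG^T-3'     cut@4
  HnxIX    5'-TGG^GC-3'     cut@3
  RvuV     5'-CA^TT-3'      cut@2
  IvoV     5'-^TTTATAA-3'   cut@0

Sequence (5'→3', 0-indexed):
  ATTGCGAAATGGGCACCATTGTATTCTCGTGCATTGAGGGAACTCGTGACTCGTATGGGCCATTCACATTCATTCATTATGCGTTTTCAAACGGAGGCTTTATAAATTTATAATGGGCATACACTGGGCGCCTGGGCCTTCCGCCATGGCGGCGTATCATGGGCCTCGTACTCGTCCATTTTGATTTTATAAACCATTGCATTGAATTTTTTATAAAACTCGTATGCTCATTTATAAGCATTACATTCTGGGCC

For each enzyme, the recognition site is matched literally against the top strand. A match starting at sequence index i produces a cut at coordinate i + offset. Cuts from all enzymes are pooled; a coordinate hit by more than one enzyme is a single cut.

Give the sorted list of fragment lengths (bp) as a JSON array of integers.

Site scan:
  DwuI (CTCGT, off=4): starts [25, 42, 49, 164, 170, 218] → cuts [29, 46, 53, 168, 174, 222]
  HnxIX (TGGGC, off=3): starts [9, 55, 113, 124, 132, 159, 248] → cuts [12, 58, 116, 127, 135, 162, 251]
  RvuV (CATT, off=2): starts [16, 31, 60, 66, 70, 74, 176, 194, 199, 228, 238, 243, 253] → cuts [1, 18, 33, 62, 68, 72, 76, 178, 196, 201, 230, 240, 245]
  IvoV (TTTATAA, off=0): starts [98, 106, 185, 209, 230] → cuts [98, 106, 185, 209, 230]

Pooled cuts: [1, 12, 18, 29, 33, 46, 53, 58, 62, 68, 72, 76, 98, 106, 116, 127, 135, 162, 168, 174, 178, 185, 196, 201, 209, 222, 230, 240, 245, 251]

Fragments:
  1→12: 11 bp
  12→18: 6 bp
  18→29: 11 bp
  29→33: 4 bp
  33→46: 13 bp
  46→53: 7 bp
  53→58: 5 bp
  58→62: 4 bp
  62→68: 6 bp
  68→72: 4 bp
  72→76: 4 bp
  76→98: 22 bp
  98→106: 8 bp
  106→116: 10 bp
  116→127: 11 bp
  127→135: 8 bp
  135→162: 27 bp
  162→168: 6 bp
  168→174: 6 bp
  174→178: 4 bp
  178→185: 7 bp
  185→196: 11 bp
  196→201: 5 bp
  201→209: 8 bp
  209→222: 13 bp
  222→230: 8 bp
  230→240: 10 bp
  240→245: 5 bp
  245→251: 6 bp
  251→1 (wrap): 254-251+1 = 4 bp

[4,4,4,4,4,4,5,5,5,6,6,6,6,6,7,7,8,8,8,8,10,10,11,11,11,11,13,13,22,27]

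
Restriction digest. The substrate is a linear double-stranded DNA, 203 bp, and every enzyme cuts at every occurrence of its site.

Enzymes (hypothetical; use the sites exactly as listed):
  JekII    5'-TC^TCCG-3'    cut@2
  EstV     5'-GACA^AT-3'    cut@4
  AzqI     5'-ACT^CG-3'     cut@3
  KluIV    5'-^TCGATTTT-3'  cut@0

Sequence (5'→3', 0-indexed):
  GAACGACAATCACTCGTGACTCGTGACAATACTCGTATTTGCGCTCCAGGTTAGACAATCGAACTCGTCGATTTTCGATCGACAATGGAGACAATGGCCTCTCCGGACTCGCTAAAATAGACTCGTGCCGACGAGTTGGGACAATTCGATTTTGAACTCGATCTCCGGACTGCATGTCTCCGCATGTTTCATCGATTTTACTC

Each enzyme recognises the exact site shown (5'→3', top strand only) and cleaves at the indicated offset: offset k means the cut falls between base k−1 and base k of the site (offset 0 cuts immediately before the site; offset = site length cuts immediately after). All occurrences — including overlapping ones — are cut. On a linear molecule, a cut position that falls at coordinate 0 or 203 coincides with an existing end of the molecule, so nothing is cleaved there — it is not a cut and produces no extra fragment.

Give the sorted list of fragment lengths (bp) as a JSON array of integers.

[2,2,5,5,6,7,7,8,8,8,8,9,12,13,13,14,15,17,20,24]

Per-enzyme occurrences:
  JekII (TCTCCG, off=2): starts [99, 161, 176] → cuts [101, 163, 178]
  EstV (GACAAT, off=4): starts [4, 24, 53, 80, 89, 139] → cuts [8, 28, 57, 84, 93, 143]
  AzqI (ACTCG, off=3): starts [11, 18, 30, 62, 106, 120, 155] → cuts [14, 21, 33, 65, 109, 123, 158]
  KluIV (TCGATTTT, off=0): starts [67, 145, 191] → cuts [67, 145, 191]

Pooled cuts: [8, 14, 21, 28, 33, 57, 65, 67, 84, 93, 101, 109, 123, 143, 145, 158, 163, 178, 191]

Fragments:
  [0,8): 8 bp
  [8,14): 6 bp
  [14,21): 7 bp
  [21,28): 7 bp
  [28,33): 5 bp
  [33,57): 24 bp
  [57,65): 8 bp
  [65,67): 2 bp
  [67,84): 17 bp
  [84,93): 9 bp
  [93,101): 8 bp
  [101,109): 8 bp
  [109,123): 14 bp
  [123,143): 20 bp
  [143,145): 2 bp
  [145,158): 13 bp
  [158,163): 5 bp
  [163,178): 15 bp
  [178,191): 13 bp
  [191,203): 12 bp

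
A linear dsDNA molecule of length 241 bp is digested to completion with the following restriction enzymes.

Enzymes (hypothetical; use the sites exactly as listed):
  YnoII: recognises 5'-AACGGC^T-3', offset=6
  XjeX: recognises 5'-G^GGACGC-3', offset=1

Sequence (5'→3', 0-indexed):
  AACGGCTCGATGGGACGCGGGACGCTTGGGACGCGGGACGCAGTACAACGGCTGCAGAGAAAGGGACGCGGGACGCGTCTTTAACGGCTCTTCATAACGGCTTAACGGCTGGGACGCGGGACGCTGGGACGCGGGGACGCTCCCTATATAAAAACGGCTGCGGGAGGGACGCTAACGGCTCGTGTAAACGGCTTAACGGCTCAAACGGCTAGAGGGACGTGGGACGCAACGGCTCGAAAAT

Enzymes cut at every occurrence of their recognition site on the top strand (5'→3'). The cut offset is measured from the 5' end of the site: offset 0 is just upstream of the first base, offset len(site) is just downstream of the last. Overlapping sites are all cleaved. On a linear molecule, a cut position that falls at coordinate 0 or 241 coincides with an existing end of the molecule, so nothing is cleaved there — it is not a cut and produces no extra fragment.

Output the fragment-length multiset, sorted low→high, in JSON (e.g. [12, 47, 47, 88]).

Scan for sites:
  YnoII (AACGGCT, off=6): starts [0, 46, 82, 95, 103, 152, 173, 186, 194, 203, 227] → cuts [6, 52, 88, 101, 109, 158, 179, 192, 200, 209, 233]
  XjeX (GGGACGC, off=1): starts [11, 18, 27, 34, 62, 69, 110, 117, 125, 133, 165, 220] → cuts [12, 19, 28, 35, 63, 70, 111, 118, 126, 134, 166, 221]

Pooled cuts: [6, 12, 19, 28, 35, 52, 63, 70, 88, 101, 109, 111, 118, 126, 134, 158, 166, 179, 192, 200, 209, 221, 233]

Fragments:
  [0,6): 6 bp
  [6,12): 6 bp
  [12,19): 7 bp
  [19,28): 9 bp
  [28,35): 7 bp
  [35,52): 17 bp
  [52,63): 11 bp
  [63,70): 7 bp
  [70,88): 18 bp
  [88,101): 13 bp
  [101,109): 8 bp
  [109,111): 2 bp
  [111,118): 7 bp
  [118,126): 8 bp
  [126,134): 8 bp
  [134,158): 24 bp
  [158,166): 8 bp
  [166,179): 13 bp
  [179,192): 13 bp
  [192,200): 8 bp
  [200,209): 9 bp
  [209,221): 12 bp
  [221,233): 12 bp
  [233,241): 8 bp

[2,6,6,7,7,7,7,8,8,8,8,8,8,9,9,11,12,12,13,13,13,17,18,24]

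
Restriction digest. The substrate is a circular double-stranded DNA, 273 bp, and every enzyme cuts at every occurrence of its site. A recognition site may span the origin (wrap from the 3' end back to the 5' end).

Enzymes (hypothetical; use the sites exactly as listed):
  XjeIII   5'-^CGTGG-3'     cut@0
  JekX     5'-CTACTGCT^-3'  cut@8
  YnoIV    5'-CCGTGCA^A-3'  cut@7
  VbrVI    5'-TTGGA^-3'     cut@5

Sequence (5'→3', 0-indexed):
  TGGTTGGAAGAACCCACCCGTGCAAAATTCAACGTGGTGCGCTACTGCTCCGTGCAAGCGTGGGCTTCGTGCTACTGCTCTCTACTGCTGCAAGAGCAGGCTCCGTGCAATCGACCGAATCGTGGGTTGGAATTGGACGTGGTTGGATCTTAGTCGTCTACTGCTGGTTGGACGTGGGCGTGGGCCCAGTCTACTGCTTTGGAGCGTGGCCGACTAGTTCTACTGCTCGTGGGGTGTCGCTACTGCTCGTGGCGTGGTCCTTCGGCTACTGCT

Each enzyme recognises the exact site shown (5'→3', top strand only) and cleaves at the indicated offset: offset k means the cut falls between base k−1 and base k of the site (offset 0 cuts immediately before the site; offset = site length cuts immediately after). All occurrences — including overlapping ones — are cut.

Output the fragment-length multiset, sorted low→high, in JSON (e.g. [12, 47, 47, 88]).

[1,2,5,5,6,6,7,7,8,8,10,10,11,11,16,17,18,20,20,20,21,21,23]

Per-enzyme occurrences:
  XjeIII (CGTGG, off=0): starts [32, 58, 120, 137, 172, 178, 204, 227, 247, 252] → cuts [32, 58, 120, 137, 172, 178, 204, 227, 247, 252]
  JekX (CTACTGCT, off=8): starts [41, 71, 81, 157, 190, 219, 239, 265] → cuts [0, 49, 79, 89, 165, 198, 227, 247]
  YnoIV (CCGTGCAA, off=7): starts [17, 49, 102] → cuts [24, 56, 109]
  VbrVI (TTGGA, off=5): starts [3, 126, 132, 142, 167, 198] → cuts [8, 131, 137, 147, 172, 203]

All cut coordinates (distinct, sorted): [0, 8, 24, 32, 49, 56, 58, 79, 89, 109, 120, 131, 137, 147, 165, 172, 178, 198, 203, 204, 227, 247, 252]

Fragment lengths:
  0→8: 8 bp
  8→24: 16 bp
  24→32: 8 bp
  32→49: 17 bp
  49→56: 7 bp
  56→58: 2 bp
  58→79: 21 bp
  79→89: 10 bp
  89→109: 20 bp
  109→120: 11 bp
  120→131: 11 bp
  131→137: 6 bp
  137→147: 10 bp
  147→165: 18 bp
  165→172: 7 bp
  172→178: 6 bp
  178→198: 20 bp
  198→203: 5 bp
  203→204: 1 bp
  204→227: 23 bp
  227→247: 20 bp
  247→252: 5 bp
  252→0 (wrap): 273-252+0 = 21 bp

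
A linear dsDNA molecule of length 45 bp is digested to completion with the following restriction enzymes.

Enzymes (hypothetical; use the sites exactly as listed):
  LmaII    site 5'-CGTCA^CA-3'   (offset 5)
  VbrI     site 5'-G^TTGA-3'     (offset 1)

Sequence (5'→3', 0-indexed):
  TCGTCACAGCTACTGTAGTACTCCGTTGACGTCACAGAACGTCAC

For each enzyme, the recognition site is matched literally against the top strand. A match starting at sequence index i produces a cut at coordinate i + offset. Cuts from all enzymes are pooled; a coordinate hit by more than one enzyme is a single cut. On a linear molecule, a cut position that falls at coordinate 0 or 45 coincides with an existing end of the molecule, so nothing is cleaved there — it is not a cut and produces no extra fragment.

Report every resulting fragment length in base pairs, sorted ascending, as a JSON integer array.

[6,9,11,19]

Site scan:
  LmaII (CGTCACA, off=5): starts [1, 29] → cuts [6, 34]
  VbrI (GTTGA, off=1): starts [24] → cuts [25]

All cut coordinates (distinct, sorted): [6, 25, 34]

Fragments:
  [0,6): 6 bp
  [6,25): 19 bp
  [25,34): 9 bp
  [34,45): 11 bp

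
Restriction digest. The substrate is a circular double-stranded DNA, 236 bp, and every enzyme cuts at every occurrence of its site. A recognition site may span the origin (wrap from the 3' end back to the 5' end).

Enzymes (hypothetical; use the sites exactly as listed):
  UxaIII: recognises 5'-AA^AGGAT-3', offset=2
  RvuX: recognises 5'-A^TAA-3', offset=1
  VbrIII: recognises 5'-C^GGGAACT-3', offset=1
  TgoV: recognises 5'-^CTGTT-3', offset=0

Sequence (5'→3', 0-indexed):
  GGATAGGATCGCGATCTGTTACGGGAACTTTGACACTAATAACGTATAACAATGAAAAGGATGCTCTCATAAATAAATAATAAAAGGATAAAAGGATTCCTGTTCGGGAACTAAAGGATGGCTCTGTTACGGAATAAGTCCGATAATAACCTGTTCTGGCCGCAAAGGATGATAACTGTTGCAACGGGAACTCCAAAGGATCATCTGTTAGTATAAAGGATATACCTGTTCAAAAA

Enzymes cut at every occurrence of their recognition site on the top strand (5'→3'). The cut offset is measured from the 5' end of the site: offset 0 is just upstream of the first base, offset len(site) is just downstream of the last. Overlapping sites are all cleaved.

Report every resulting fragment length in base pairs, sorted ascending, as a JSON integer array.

[3,3,3,3,4,4,4,4,4,4,6,7,7,7,7,8,9,9,9,9,9,10,10,11,11,11,12,15,16,17]

Per-enzyme occurrences:
  UxaIII AAAGGAT/2: at [55, 82, 90, 112, 163, 194, 214, 233] ⇒ [57, 84, 92, 114, 165, 196, 216, 235]
  RvuX ATAA/1: at [38, 45, 68, 72, 76, 79, 87, 133, 142, 145, 171, 212] ⇒ [39, 46, 69, 73, 77, 80, 88, 134, 143, 146, 172, 213]
  VbrIII CGGGAACT/1: at [21, 104, 184] ⇒ [22, 105, 185]
  TgoV CTGTT/0: at [15, 99, 123, 150, 175, 204, 225] ⇒ [15, 99, 123, 150, 175, 204, 225]

All cut coordinates (distinct, sorted): [15, 22, 39, 46, 57, 69, 73, 77, 80, 84, 88, 92, 99, 105, 114, 123, 134, 143, 146, 150, 165, 172, 175, 185, 196, 204, 213, 216, 225, 235]

Fragment lengths:
  15→22: 7 bp
  22→39: 17 bp
  39→46: 7 bp
  46→57: 11 bp
  57→69: 12 bp
  69→73: 4 bp
  73→77: 4 bp
  77→80: 3 bp
  80→84: 4 bp
  84→88: 4 bp
  88→92: 4 bp
  92→99: 7 bp
  99→105: 6 bp
  105→114: 9 bp
  114→123: 9 bp
  123→134: 11 bp
  134→143: 9 bp
  143→146: 3 bp
  146→150: 4 bp
  150→165: 15 bp
  165→172: 7 bp
  172→175: 3 bp
  175→185: 10 bp
  185→196: 11 bp
  196→204: 8 bp
  204→213: 9 bp
  213→216: 3 bp
  216→225: 9 bp
  225→235: 10 bp
  235→15 (wrap): 236-235+15 = 16 bp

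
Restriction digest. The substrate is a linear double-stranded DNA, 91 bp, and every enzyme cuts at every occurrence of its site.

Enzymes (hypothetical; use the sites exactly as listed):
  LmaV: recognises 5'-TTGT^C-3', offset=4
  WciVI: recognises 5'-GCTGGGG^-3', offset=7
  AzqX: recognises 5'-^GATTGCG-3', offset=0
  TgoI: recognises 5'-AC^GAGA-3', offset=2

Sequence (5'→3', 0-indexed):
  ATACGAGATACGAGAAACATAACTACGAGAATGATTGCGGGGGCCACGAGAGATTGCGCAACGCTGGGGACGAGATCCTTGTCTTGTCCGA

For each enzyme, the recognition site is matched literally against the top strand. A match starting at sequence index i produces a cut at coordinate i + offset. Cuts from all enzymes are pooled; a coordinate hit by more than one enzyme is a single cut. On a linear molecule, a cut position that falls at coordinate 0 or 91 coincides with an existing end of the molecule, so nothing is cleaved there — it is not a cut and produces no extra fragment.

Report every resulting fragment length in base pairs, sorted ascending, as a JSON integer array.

Per-enzyme occurrences:
  LmaV (TTGTC, off=4): starts [78, 83] → cuts [82, 87]
  WciVI (GCTGGGG, off=7): starts [62] → cuts [69]
  AzqX (GATTGCG, off=0): starts [32, 51] → cuts [32, 51]
  TgoI (ACGAGA, off=2): starts [2, 9, 24, 45, 69] → cuts [4, 11, 26, 47, 71]

Pooled cuts: [4, 11, 26, 32, 47, 51, 69, 71, 82, 87]

Fragment lengths:
  [0,4): 4 bp
  [4,11): 7 bp
  [11,26): 15 bp
  [26,32): 6 bp
  [32,47): 15 bp
  [47,51): 4 bp
  [51,69): 18 bp
  [69,71): 2 bp
  [71,82): 11 bp
  [82,87): 5 bp
  [87,91): 4 bp

[2,4,4,4,5,6,7,11,15,15,18]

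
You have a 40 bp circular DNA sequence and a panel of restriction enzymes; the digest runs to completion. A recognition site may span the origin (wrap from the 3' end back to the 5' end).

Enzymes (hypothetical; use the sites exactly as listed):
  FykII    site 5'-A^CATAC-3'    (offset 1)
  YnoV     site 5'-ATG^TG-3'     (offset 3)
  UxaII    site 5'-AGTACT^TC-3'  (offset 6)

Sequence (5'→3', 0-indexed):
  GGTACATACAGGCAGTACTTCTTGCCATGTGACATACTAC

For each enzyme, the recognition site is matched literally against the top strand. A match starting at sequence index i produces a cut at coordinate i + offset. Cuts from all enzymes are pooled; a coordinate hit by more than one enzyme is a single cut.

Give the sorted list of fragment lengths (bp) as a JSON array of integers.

[3,10,12,15]

Per-enzyme occurrences:
  FykII (ACATAC, off=1): starts [3, 31] → cuts [4, 32]
  YnoV (ATGTG, off=3): starts [26] → cuts [29]
  UxaII (AGTACTTC, off=6): starts [13] → cuts [19]

All cut coordinates (distinct, sorted): [4, 19, 29, 32]

Fragments:
  4→19: 15 bp
  19→29: 10 bp
  29→32: 3 bp
  32→4 (wrap): 40-32+4 = 12 bp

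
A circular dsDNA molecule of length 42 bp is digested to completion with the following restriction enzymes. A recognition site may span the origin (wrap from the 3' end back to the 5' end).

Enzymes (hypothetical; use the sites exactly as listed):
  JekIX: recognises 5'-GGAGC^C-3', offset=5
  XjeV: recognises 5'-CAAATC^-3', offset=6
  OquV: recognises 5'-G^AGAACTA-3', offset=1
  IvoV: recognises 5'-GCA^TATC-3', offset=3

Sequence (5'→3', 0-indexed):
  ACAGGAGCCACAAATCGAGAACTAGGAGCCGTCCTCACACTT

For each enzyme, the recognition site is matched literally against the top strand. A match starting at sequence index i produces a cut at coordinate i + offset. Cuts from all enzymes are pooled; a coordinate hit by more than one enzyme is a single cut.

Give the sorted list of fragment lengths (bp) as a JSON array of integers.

Per-enzyme occurrences:
  JekIX (GGAGCC, off=5): starts [3, 24] → cuts [8, 29]
  XjeV (CAAATC, off=6): starts [10] → cuts [16]
  OquV (GAGAACTA, off=1): starts [16] → cuts [17]
  IvoV (GCATATC, off=3): no sites

Pooled cuts: [8, 16, 17, 29]

Fragment lengths:
  8→16: 8 bp
  16→17: 1 bp
  17→29: 12 bp
  29→8 (wrap): 42-29+8 = 21 bp

[1,8,12,21]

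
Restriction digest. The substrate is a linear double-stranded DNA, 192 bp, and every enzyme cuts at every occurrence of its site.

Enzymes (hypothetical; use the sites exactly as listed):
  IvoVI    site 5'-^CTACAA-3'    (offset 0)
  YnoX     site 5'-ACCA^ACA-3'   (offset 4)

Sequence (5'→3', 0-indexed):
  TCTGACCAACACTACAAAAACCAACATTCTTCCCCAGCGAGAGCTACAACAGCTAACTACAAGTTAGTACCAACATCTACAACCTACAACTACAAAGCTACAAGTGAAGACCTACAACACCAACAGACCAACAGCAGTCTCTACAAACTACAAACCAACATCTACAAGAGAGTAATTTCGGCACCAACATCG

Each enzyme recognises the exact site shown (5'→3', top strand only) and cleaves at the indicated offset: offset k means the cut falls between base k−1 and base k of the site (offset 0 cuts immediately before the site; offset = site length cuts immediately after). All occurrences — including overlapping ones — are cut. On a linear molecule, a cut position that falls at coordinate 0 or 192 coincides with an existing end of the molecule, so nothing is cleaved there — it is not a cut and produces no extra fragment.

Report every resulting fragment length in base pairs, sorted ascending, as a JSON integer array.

Site scan:
  IvoVI CTACAA/0: at [11, 43, 56, 76, 83, 89, 97, 111, 140, 147, 161] ⇒ [11, 43, 56, 76, 83, 89, 97, 111, 140, 147, 161]
  YnoX ACCAACA/4: at [4, 19, 68, 118, 126, 153, 182] ⇒ [8, 23, 72, 122, 130, 157, 186]

All cut coordinates (distinct, sorted): [8, 11, 23, 43, 56, 72, 76, 83, 89, 97, 111, 122, 130, 140, 147, 157, 161, 186]

Fragment lengths:
  [0,8): 8 bp
  [8,11): 3 bp
  [11,23): 12 bp
  [23,43): 20 bp
  [43,56): 13 bp
  [56,72): 16 bp
  [72,76): 4 bp
  [76,83): 7 bp
  [83,89): 6 bp
  [89,97): 8 bp
  [97,111): 14 bp
  [111,122): 11 bp
  [122,130): 8 bp
  [130,140): 10 bp
  [140,147): 7 bp
  [147,157): 10 bp
  [157,161): 4 bp
  [161,186): 25 bp
  [186,192): 6 bp

[3,4,4,6,6,7,7,8,8,8,10,10,11,12,13,14,16,20,25]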